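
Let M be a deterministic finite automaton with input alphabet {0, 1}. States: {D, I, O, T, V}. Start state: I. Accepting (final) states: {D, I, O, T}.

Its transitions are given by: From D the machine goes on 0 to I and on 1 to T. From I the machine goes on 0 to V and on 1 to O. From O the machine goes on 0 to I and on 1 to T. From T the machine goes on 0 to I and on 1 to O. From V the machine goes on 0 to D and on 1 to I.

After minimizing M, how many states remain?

3

Every state is reachable, so we keep all 5.
Start with accepting vs non-accepting: {D,I,O,T} | {V}.
On input 0, block {D,I,O,T} splits into {D,O,T} and {I}.
The partition is now stable with 3 blocks: {D,O,T} | {V} | {I}.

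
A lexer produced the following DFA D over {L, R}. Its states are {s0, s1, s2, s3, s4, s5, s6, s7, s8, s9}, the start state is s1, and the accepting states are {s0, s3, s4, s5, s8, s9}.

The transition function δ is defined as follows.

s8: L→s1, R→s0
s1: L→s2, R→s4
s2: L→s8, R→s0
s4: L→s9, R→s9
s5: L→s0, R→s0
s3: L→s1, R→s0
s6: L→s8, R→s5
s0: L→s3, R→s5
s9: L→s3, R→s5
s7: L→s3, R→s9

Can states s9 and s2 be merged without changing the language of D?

No

First remove the unreachable states {s6,s7}; 8 states remain.
Initial partition by acceptance: {s0,s3,s4,s5,s8,s9} | {s1,s2}.
On input L, block {s0,s3,s4,s5,s8,s9} splits into {s0,s4,s5,s9} and {s3,s8}.
Refine {s0,s4,s5,s9} on symbol L: members go to different blocks, giving {s0,s9} and {s4,s5}.
On input L, block {s1,s2} splits into {s1} and {s2}.
No further refinement is possible. Final partition (5 blocks): {s0,s9} | {s1} | {s3,s8} | {s4,s5} | {s2}.
s9 and s2 end up in different blocks, so they are distinguishable. For instance, the string 'ε' is accepted from only s9.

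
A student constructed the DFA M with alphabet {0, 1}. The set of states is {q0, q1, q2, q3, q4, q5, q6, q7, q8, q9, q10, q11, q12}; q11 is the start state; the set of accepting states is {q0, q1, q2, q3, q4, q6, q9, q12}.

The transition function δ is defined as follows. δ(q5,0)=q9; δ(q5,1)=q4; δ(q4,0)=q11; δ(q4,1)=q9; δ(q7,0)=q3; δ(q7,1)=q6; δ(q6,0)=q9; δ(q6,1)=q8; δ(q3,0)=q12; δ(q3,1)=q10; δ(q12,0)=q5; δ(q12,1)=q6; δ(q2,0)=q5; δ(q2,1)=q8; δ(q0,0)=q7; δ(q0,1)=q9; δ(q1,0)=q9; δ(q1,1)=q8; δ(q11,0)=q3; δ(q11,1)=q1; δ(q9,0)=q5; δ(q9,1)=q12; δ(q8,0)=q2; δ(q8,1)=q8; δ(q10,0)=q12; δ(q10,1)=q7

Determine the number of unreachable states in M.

1

Starting at q11 and following transitions, the reachable set is {q1, q2, q3, q4, q5, q6, q7, q8, q9, q10, q11, q12}. That leaves q0 unreachable — 1 in total.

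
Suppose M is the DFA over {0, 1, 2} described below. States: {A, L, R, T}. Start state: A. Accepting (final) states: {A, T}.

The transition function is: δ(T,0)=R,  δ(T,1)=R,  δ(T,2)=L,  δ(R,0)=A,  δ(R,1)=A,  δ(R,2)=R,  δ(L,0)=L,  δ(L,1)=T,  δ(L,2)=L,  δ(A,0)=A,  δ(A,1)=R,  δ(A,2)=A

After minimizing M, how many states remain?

Reachable states from the start: {A,R}. Unreachable: {L,T} — drop them.
Initial partition by acceptance: {A} | {R}.
Stable partition: {A} | {R} — 2 equivalence classes.

2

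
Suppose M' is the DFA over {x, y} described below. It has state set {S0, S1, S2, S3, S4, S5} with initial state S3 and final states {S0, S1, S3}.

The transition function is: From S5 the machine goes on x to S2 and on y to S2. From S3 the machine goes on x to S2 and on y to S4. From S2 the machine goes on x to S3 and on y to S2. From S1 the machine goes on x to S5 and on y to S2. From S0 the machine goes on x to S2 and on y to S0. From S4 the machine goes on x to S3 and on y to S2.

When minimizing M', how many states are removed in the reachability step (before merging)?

3

No path from S3 leads to S0, S1, S5; the other 3 states are all reachable.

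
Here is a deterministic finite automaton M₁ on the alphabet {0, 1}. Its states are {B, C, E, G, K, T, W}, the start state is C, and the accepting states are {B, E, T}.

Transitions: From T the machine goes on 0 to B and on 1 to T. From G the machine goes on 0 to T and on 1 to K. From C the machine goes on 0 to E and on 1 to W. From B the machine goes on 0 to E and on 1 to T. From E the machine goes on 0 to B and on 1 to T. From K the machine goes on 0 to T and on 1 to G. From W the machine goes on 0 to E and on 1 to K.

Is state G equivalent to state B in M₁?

No

Start with accepting vs non-accepting: {B,E,T} | {C,G,K,W}.
No further refinement is possible. Final partition (2 blocks): {B,E,T} | {C,G,K,W}.
G and B end up in different blocks, so they are distinguishable. For instance, the string 'ε' is accepted from only B.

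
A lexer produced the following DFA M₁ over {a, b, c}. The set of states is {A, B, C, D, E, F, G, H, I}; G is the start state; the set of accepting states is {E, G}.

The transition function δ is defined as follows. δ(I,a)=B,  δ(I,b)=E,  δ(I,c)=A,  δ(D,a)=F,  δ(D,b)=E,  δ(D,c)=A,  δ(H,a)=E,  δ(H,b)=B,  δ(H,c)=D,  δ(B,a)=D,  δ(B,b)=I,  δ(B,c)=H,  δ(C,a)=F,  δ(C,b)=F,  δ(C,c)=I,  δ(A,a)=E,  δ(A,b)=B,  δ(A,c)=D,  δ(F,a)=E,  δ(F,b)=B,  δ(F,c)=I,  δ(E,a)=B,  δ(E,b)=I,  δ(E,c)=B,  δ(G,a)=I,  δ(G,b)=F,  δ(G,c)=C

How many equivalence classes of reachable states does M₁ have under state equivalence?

All states are reachable from the start state.
P0 = {E,G} | {A,B,C,D,F,H,I}.
On input a, block {A,B,C,D,F,H,I} splits into {B,C,D,I} and {A,F,H}.
Refine {E,G} on symbol b: members go to different blocks, giving {E} and {G}.
Split {B,C,D,I} by δ(·,a) → {B,I} and {C,D}.
Refine {B,I} on symbol a: members go to different blocks, giving {B} and {I}.
Split {A,F,H} by δ(·,c) → {A,H} and {F}.
Refine {C,D} on symbol b: members go to different blocks, giving {C} and {D}.
Stable partition: {E} | {B} | {A,H} | {G} | {C} | {I} | {F} | {D} — 8 equivalence classes.

8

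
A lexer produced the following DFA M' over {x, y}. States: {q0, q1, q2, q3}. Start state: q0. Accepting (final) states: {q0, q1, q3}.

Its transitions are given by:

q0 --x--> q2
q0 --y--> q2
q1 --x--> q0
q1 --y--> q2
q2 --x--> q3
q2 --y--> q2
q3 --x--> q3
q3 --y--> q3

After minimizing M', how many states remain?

First remove the unreachable states {q1}; 3 states remain.
Start with accepting vs non-accepting: {q0,q3} | {q2}.
Split {q0,q3} by δ(·,x) → {q0} and {q3}.
Stable partition: {q0} | {q2} | {q3} — 3 equivalence classes.

3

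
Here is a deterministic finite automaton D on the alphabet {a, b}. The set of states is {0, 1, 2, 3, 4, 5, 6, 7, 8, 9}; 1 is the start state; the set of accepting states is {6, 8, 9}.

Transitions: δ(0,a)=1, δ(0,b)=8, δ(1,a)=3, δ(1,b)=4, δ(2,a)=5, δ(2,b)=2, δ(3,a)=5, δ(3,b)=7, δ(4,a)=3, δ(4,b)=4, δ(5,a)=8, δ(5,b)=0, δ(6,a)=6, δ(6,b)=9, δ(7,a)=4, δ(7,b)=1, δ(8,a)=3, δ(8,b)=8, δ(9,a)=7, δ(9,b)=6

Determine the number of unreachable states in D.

3

Starting at 1 and following transitions, the reachable set is {0, 1, 3, 4, 5, 7, 8}. That leaves 2, 6, 9 unreachable — 3 in total.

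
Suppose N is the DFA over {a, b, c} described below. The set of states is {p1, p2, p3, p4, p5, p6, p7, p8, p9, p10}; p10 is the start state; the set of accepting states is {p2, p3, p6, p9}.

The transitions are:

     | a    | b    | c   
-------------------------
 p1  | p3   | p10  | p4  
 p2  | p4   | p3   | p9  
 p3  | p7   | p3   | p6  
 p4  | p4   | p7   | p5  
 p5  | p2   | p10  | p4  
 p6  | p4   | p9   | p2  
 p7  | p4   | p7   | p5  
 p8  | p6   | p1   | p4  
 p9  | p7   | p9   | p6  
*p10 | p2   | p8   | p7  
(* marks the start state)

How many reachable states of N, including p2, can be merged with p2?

4

Initial partition by acceptance: {p2,p3,p6,p9} | {p1,p4,p5,p7,p8,p10}.
On input a, block {p1,p4,p5,p7,p8,p10} splits into {p1,p5,p8,p10} and {p4,p7}.
The partition is now stable with 3 blocks: {p2,p3,p6,p9} | {p1,p5,p8,p10} | {p4,p7}.
The equivalence class containing p2 is {p2,p3,p6,p9}, of size 4.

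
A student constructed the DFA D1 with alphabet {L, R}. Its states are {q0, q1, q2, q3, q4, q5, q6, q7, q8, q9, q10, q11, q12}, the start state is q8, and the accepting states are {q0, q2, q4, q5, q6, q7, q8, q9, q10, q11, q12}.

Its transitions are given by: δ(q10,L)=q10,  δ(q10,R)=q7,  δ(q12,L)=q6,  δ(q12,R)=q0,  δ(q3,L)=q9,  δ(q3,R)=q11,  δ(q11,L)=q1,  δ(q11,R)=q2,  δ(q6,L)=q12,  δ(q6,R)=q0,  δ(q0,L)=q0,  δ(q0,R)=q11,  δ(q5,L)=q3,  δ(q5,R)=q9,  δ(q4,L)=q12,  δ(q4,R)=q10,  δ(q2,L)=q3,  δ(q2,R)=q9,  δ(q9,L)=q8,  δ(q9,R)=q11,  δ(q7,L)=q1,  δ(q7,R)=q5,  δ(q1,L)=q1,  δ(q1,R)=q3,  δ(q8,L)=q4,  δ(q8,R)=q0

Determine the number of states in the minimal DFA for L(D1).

Start with accepting vs non-accepting: {q0,q2,q4,q5,q6,q7,q8,q9,q10,q11,q12} | {q1,q3}.
On input L, block {q0,q2,q4,q5,q6,q7,q8,q9,q10,q11,q12} splits into {q0,q4,q6,q8,q9,q10,q12} and {q2,q5,q7,q11}.
Refine {q0,q4,q6,q8,q9,q10,q12} on symbol R: members go to different blocks, giving {q4,q6,q8,q12} and {q0,q9,q10}.
Refine {q1,q3} on symbol L: members go to different blocks, giving {q1} and {q3}.
On input L, block {q2,q5,q7,q11} splits into {q2,q5} and {q7,q11}.
Split {q0,q9,q10} by δ(·,L) → {q0,q10} and {q9}.
Stable partition: {q4,q6,q8,q12} | {q1} | {q2,q5} | {q0,q10} | {q3} | {q7,q11} | {q9} — 7 equivalence classes.

7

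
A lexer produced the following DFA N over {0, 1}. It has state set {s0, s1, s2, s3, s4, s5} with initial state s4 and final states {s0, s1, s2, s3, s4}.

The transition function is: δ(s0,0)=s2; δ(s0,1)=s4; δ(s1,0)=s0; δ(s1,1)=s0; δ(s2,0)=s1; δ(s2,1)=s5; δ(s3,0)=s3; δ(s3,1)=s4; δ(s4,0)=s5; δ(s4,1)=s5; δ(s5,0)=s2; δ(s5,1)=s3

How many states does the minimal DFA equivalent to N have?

6

Every state is reachable, so we keep all 6.
P0 = {s0,s1,s2,s3,s4} | {s5}.
Split {s0,s1,s2,s3,s4} by δ(·,0) → {s0,s1,s2,s3} and {s4}.
Refine {s0,s1,s2,s3} on symbol 1: members go to different blocks, giving {s0,s3} and {s1} and {s2}.
On input 0, block {s0,s3} splits into {s0} and {s3}.
No further refinement is possible. Final partition (6 blocks): {s0} | {s5} | {s4} | {s1} | {s2} | {s3}.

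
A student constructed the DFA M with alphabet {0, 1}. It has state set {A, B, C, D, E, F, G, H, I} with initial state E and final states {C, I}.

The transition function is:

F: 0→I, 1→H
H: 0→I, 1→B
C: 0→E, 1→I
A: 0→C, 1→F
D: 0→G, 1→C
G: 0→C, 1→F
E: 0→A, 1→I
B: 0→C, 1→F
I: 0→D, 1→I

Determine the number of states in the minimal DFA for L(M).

3

Start with accepting vs non-accepting: {C,I} | {A,B,D,E,F,G,H}.
On input 0, block {A,B,D,E,F,G,H} splits into {A,B,F,G,H} and {D,E}.
Stable partition: {C,I} | {A,B,F,G,H} | {D,E} — 3 equivalence classes.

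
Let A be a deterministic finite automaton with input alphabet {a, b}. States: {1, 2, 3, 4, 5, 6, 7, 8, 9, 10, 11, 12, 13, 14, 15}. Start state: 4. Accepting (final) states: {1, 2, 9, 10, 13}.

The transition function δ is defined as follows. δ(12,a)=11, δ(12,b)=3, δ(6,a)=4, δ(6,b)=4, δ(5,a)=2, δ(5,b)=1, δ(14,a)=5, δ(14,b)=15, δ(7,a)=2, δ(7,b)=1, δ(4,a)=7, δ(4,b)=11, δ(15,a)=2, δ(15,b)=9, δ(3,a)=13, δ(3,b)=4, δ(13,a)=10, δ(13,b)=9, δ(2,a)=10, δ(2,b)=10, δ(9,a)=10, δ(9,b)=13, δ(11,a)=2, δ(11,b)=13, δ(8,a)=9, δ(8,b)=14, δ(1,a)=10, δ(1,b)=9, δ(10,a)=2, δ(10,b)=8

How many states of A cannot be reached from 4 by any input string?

3

Starting at 4 and following transitions, the reachable set is {1, 2, 4, 5, 7, 8, 9, 10, 11, 13, 14, 15}. That leaves 3, 6, 12 unreachable — 3 in total.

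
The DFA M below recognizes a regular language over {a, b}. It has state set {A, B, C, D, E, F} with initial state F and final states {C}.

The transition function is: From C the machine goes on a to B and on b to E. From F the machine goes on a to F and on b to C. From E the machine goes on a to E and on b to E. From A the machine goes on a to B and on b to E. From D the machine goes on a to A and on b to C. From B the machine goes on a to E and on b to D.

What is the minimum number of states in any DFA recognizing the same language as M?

6

Initial partition by acceptance: {C} | {A,B,D,E,F}.
On input b, block {A,B,D,E,F} splits into {A,B,E} and {D,F}.
Refine {A,B,E} on symbol b: members go to different blocks, giving {A,E} and {B}.
On input a, block {A,E} splits into {A} and {E}.
On input a, block {D,F} splits into {D} and {F}.
The partition is now stable with 6 blocks: {C} | {A} | {D} | {B} | {E} | {F}.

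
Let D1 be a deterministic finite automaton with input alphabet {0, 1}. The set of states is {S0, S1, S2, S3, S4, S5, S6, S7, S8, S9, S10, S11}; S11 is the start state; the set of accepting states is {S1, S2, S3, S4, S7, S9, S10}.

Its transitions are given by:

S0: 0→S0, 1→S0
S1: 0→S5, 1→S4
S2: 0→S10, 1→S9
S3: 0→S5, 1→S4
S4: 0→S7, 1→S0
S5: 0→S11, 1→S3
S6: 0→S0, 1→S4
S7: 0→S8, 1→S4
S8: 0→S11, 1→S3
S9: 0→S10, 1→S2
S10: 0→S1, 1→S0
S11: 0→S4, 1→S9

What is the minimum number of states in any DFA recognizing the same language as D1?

Reachable states from the start: {S0,S1,S2,S3,S4,S5,S7,S8,S9,S10,S11}. Unreachable: {S6} — drop them.
Initial partition by acceptance: {S1,S2,S3,S4,S7,S9,S10} | {S0,S5,S8,S11}.
Refine {S1,S2,S3,S4,S7,S9,S10} on symbol 0: members go to different blocks, giving {S2,S4,S9,S10} and {S1,S3,S7}.
On input 0, block {S2,S4,S9,S10} splits into {S2,S9} and {S4,S10}.
Refine {S0,S5,S8,S11} on symbol 0: members go to different blocks, giving {S0,S5,S8} and {S11}.
Refine {S0,S5,S8} on symbol 0: members go to different blocks, giving {S5,S8} and {S0}.
The partition is now stable with 6 blocks: {S2,S9} | {S5,S8} | {S1,S3,S7} | {S4,S10} | {S11} | {S0}.

6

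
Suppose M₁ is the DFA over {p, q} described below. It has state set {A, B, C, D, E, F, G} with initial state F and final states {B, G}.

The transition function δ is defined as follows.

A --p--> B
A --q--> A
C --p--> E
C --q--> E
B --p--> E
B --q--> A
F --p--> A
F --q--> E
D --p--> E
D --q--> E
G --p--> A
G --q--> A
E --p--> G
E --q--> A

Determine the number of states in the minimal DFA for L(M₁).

3

States {C,D} cannot be reached from the start state, so discard them.
Initial partition by acceptance: {B,G} | {A,E,F}.
Refine {A,E,F} on symbol p: members go to different blocks, giving {A,E} and {F}.
The partition is now stable with 3 blocks: {B,G} | {A,E} | {F}.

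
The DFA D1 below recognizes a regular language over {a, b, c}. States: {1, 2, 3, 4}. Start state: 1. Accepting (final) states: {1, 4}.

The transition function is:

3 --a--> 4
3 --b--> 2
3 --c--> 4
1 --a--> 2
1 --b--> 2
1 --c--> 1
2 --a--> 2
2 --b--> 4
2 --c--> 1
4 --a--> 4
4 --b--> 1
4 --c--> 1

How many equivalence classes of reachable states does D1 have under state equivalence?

3

Reachable states from the start: {1,2,4}. Unreachable: {3} — drop them.
Start with accepting vs non-accepting: {1,4} | {2}.
On input a, block {1,4} splits into {1} and {4}.
No further refinement is possible. Final partition (3 blocks): {1} | {2} | {4}.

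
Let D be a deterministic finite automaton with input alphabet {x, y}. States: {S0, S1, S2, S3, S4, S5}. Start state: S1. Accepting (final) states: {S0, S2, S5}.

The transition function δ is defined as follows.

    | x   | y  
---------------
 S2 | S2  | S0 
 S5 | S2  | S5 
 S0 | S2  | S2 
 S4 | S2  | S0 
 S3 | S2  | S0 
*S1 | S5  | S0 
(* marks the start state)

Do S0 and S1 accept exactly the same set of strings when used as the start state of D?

Reachable states from the start: {S0,S1,S2,S5}. Unreachable: {S3,S4} — drop them.
Start with accepting vs non-accepting: {S0,S2,S5} | {S1}.
No further refinement is possible. Final partition (2 blocks): {S0,S2,S5} | {S1}.
S0 and S1 end up in different blocks, so they are distinguishable. For instance, the string 'ε' is accepted from only S0.

No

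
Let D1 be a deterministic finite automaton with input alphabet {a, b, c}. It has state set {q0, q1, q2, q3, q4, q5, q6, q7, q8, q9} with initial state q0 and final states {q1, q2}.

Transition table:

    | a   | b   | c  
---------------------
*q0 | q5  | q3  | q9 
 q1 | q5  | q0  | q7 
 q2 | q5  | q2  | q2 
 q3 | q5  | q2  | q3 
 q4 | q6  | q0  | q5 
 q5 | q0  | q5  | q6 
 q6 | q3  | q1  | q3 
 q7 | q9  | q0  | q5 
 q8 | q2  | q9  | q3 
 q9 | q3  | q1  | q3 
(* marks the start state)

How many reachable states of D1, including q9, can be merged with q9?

Reachable states from the start: {q0,q1,q2,q3,q5,q6,q7,q9}. Unreachable: {q4,q8} — drop them.
Start with accepting vs non-accepting: {q1,q2} | {q0,q3,q5,q6,q7,q9}.
Refine {q1,q2} on symbol b: members go to different blocks, giving {q1} and {q2}.
Refine {q0,q3,q5,q6,q7,q9} on symbol b: members go to different blocks, giving {q0,q5,q7} and {q6,q9} and {q3}.
Refine {q0,q5,q7} on symbol a: members go to different blocks, giving {q0,q5} and {q7}.
Refine {q0,q5} on symbol b: members go to different blocks, giving {q0} and {q5}.
No further refinement is possible. Final partition (7 blocks): {q1} | {q0} | {q2} | {q6,q9} | {q3} | {q7} | {q5}.
State q9 belongs to the block {q6,q9}, which has 2 states.

2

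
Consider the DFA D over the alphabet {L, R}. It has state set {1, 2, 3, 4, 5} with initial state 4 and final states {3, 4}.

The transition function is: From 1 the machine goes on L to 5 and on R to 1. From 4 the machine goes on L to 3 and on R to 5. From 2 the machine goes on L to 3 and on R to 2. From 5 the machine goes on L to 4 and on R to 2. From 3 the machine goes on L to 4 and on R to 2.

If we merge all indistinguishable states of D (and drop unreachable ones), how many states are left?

States {1} cannot be reached from the start state, so discard them.
Initial partition by acceptance: {3,4} | {2,5}.
Stable partition: {3,4} | {2,5} — 2 equivalence classes.

2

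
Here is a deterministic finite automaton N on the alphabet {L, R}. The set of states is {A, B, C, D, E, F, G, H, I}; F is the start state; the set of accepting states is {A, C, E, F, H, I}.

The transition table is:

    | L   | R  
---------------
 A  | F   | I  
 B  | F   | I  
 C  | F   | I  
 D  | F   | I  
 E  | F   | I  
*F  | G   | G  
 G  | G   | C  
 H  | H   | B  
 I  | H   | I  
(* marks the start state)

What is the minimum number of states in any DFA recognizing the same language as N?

States {A,D,E} cannot be reached from the start state, so discard them.
P0 = {C,F,H,I} | {B,G}.
Refine {C,F,H,I} on symbol L: members go to different blocks, giving {C,H,I} and {F}.
On input L, block {C,H,I} splits into {H,I} and {C}.
On input R, block {H,I} splits into {H} and {I}.
Split {B,G} by δ(·,L) → {B} and {G}.
The partition is now stable with 6 blocks: {H} | {B} | {F} | {C} | {I} | {G}.

6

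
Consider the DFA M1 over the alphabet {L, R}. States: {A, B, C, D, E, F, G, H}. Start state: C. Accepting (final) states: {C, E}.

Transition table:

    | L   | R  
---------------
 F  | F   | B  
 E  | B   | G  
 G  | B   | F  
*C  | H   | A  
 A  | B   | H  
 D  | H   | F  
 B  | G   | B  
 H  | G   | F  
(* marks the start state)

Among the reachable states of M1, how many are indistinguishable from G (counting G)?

First remove the unreachable states {D,E}; 6 states remain.
Start with accepting vs non-accepting: {C} | {A,B,F,G,H}.
The partition is now stable with 2 blocks: {C} | {A,B,F,G,H}.
The equivalence class containing G is {A,B,F,G,H}, of size 5.

5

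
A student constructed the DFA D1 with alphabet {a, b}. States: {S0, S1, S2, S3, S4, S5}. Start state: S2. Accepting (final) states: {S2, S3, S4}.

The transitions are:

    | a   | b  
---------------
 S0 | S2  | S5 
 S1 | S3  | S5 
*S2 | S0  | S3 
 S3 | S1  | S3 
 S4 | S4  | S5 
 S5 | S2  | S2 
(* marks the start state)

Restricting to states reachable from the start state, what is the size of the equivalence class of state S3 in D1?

2

States {S4} cannot be reached from the start state, so discard them.
Initial partition by acceptance: {S2,S3} | {S0,S1,S5}.
Split {S0,S1,S5} by δ(·,b) → {S0,S1} and {S5}.
The partition is now stable with 3 blocks: {S2,S3} | {S0,S1} | {S5}.
The equivalence class containing S3 is {S2,S3}, of size 2.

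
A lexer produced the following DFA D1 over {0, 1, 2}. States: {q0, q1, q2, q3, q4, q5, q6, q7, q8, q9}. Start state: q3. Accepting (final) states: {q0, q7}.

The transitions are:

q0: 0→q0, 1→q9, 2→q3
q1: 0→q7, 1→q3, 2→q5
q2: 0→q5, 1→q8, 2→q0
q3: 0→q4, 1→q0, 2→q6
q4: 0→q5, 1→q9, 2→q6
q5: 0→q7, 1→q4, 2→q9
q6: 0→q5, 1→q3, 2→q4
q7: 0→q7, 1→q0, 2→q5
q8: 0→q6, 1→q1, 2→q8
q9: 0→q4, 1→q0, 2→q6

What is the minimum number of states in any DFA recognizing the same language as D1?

States {q1,q2,q8} cannot be reached from the start state, so discard them.
Initial partition by acceptance: {q0,q7} | {q3,q4,q5,q6,q9}.
Refine {q0,q7} on symbol 1: members go to different blocks, giving {q0} and {q7}.
On input 0, block {q3,q4,q5,q6,q9} splits into {q3,q4,q6,q9} and {q5}.
Split {q3,q4,q6,q9} by δ(·,0) → {q3,q9} and {q4,q6}.
Stable partition: {q0} | {q3,q9} | {q7} | {q5} | {q4,q6} — 5 equivalence classes.

5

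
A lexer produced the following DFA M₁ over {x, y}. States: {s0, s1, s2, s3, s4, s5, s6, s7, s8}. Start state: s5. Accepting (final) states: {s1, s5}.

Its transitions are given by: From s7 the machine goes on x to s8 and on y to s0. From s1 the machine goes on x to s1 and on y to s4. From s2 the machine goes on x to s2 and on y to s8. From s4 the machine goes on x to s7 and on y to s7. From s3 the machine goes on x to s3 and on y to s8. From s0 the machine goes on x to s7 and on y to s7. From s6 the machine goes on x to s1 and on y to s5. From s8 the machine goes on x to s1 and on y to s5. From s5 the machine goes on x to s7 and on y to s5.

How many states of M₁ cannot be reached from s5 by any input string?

No path from s5 leads to s2, s3, s6; the other 6 states are all reachable.

3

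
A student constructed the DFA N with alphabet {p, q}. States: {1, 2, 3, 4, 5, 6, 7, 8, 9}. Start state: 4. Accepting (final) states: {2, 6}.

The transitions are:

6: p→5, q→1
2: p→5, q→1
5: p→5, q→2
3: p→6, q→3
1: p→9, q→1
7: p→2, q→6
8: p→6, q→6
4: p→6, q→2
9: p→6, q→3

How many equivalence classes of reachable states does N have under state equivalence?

5

Reachable states from the start: {1,2,3,4,5,6,9}. Unreachable: {7,8} — drop them.
Start with accepting vs non-accepting: {2,6} | {1,3,4,5,9}.
Split {1,3,4,5,9} by δ(·,p) → {3,4,9} and {1,5}.
Split {3,4,9} by δ(·,q) → {3,9} and {4}.
Refine {1,5} on symbol p: members go to different blocks, giving {1} and {5}.
Stable partition: {2,6} | {3,9} | {1} | {4} | {5} — 5 equivalence classes.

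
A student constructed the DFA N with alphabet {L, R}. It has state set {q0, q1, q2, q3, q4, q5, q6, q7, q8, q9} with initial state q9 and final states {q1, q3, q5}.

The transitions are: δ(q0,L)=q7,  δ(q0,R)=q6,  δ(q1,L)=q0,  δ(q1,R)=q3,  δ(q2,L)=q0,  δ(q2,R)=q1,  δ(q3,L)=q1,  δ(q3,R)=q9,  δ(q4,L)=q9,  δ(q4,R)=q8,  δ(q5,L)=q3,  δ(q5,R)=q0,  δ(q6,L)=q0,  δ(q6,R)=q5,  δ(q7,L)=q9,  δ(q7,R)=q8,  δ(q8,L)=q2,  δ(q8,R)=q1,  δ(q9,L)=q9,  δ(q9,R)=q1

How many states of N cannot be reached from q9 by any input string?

1

Starting at q9 and following transitions, the reachable set is {q0, q1, q2, q3, q5, q6, q7, q8, q9}. That leaves q4 unreachable — 1 in total.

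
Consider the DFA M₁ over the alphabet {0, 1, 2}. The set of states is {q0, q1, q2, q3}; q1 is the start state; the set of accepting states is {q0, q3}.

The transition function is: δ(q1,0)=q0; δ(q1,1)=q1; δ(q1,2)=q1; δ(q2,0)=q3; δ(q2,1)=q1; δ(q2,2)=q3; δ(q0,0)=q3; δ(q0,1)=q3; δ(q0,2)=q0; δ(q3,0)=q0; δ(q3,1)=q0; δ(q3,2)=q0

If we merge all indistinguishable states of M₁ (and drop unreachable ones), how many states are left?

2

States {q2} cannot be reached from the start state, so discard them.
P0 = {q0,q3} | {q1}.
No further refinement is possible. Final partition (2 blocks): {q0,q3} | {q1}.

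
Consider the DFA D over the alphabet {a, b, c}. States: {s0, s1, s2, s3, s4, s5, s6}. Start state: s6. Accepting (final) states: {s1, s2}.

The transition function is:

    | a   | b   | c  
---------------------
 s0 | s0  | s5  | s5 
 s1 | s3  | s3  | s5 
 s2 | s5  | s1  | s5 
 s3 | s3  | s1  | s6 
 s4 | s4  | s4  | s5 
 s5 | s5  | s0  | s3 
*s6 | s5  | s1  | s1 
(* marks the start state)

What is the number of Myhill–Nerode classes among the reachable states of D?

States {s2,s4} cannot be reached from the start state, so discard them.
Initial partition by acceptance: {s1} | {s0,s3,s5,s6}.
On input b, block {s0,s3,s5,s6} splits into {s0,s5} and {s3,s6}.
On input c, block {s0,s5} splits into {s0} and {s5}.
On input a, block {s3,s6} splits into {s3} and {s6}.
Stable partition: {s1} | {s0} | {s3} | {s5} | {s6} — 5 equivalence classes.

5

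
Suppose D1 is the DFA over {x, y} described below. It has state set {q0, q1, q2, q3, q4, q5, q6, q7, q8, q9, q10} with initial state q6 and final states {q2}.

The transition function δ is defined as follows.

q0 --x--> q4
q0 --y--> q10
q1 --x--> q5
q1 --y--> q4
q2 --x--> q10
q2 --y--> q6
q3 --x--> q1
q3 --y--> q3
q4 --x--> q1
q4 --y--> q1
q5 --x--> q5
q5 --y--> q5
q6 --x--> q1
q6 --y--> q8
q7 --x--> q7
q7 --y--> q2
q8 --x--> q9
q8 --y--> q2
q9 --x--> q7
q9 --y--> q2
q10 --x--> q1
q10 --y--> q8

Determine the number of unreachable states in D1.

BFS from q6 reaches {q1, q2, q4, q5, q6, q7, q8, q9, q10}; the 2 state(s) q0, q3 are never visited.

2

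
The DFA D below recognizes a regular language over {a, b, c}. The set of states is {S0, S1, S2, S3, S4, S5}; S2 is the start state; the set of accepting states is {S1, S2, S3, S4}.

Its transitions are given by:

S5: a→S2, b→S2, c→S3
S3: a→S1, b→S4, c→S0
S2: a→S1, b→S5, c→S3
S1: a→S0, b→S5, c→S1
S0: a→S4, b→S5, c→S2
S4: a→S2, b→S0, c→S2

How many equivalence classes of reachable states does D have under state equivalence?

All states are reachable from the start state.
P0 = {S1,S2,S3,S4} | {S0,S5}.
On input a, block {S1,S2,S3,S4} splits into {S2,S3,S4} and {S1}.
On input a, block {S2,S3,S4} splits into {S2,S3} and {S4}.
Refine {S2,S3} on symbol b: members go to different blocks, giving {S2} and {S3}.
Refine {S0,S5} on symbol a: members go to different blocks, giving {S0} and {S5}.
Stable partition: {S2} | {S0} | {S1} | {S4} | {S3} | {S5} — 6 equivalence classes.

6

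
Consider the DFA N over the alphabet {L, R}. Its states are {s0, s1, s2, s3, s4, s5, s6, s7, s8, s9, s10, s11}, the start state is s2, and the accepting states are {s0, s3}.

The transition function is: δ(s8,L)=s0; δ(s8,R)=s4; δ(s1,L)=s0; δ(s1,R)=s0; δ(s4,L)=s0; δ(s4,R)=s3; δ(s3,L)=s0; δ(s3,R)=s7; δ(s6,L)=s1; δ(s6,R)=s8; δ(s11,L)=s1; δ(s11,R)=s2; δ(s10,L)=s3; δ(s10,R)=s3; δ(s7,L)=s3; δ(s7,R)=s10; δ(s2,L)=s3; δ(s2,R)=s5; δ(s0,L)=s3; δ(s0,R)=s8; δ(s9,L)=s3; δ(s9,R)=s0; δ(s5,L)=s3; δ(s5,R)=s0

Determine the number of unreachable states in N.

Starting at s2 and following transitions, the reachable set is {s0, s2, s3, s4, s5, s7, s8, s10}. That leaves s1, s6, s9, s11 unreachable — 4 in total.

4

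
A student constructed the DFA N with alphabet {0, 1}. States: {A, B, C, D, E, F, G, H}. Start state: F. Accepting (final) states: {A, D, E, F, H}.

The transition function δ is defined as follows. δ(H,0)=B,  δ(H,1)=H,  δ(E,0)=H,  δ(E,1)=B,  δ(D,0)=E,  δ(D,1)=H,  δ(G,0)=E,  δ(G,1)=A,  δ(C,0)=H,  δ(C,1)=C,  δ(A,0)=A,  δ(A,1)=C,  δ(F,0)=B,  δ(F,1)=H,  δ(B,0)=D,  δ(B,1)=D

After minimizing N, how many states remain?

4

States {A,C,G} cannot be reached from the start state, so discard them.
P0 = {D,E,F,H} | {B}.
Split {D,E,F,H} by δ(·,0) → {D,E} and {F,H}.
Split {D,E} by δ(·,0) → {D} and {E}.
No further refinement is possible. Final partition (4 blocks): {D} | {B} | {F,H} | {E}.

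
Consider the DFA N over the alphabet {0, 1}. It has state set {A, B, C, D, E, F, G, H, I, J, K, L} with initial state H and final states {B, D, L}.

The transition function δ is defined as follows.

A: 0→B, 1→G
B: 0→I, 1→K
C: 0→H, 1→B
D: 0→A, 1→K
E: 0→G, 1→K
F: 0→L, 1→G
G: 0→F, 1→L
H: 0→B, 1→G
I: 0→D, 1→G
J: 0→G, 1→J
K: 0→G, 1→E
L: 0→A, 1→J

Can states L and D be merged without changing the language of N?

Yes

States {C} cannot be reached from the start state, so discard them.
Start with accepting vs non-accepting: {B,D,L} | {A,E,F,G,H,I,J,K}.
Refine {A,E,F,G,H,I,J,K} on symbol 0: members go to different blocks, giving {A,F,H,I} and {E,G,J,K}.
Refine {E,G,J,K} on symbol 0: members go to different blocks, giving {E,J,K} and {G}.
The partition is now stable with 4 blocks: {B,D,L} | {A,F,H,I} | {E,J,K} | {G}.
L and D lie in the same block of the stable partition, so they are equivalent — no string distinguishes them.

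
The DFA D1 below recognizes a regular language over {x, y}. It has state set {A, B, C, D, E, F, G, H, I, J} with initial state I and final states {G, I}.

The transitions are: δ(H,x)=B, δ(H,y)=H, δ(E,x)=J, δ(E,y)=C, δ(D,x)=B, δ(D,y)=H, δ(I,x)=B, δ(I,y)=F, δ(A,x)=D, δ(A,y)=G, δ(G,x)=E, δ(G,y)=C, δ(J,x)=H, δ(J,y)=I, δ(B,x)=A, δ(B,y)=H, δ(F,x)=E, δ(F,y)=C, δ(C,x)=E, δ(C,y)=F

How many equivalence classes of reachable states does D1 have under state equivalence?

P0 = {G,I} | {A,B,C,D,E,F,H,J}.
Refine {A,B,C,D,E,F,H,J} on symbol y: members go to different blocks, giving {B,C,D,E,F,H} and {A,J}.
Refine {B,C,D,E,F,H} on symbol x: members go to different blocks, giving {C,D,F,H} and {B,E}.
Stable partition: {G,I} | {C,D,F,H} | {A,J} | {B,E} — 4 equivalence classes.

4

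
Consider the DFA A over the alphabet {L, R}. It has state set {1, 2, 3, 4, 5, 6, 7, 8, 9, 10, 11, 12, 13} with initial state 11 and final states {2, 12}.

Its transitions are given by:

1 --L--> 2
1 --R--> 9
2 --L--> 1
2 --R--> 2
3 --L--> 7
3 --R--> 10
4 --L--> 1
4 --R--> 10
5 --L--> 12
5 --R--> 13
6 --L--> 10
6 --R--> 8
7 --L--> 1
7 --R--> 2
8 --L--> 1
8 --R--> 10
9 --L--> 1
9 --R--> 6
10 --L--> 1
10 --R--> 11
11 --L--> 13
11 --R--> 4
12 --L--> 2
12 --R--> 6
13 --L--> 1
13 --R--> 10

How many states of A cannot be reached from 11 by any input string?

4

No path from 11 leads to 3, 5, 7, 12; the other 9 states are all reachable.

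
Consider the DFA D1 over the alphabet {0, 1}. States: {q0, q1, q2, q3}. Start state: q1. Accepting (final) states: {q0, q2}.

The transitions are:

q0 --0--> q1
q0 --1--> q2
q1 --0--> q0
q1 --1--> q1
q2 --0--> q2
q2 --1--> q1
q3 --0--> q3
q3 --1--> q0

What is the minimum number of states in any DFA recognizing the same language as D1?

States {q3} cannot be reached from the start state, so discard them.
Initial partition by acceptance: {q0,q2} | {q1}.
Split {q0,q2} by δ(·,0) → {q0} and {q2}.
The partition is now stable with 3 blocks: {q0} | {q1} | {q2}.

3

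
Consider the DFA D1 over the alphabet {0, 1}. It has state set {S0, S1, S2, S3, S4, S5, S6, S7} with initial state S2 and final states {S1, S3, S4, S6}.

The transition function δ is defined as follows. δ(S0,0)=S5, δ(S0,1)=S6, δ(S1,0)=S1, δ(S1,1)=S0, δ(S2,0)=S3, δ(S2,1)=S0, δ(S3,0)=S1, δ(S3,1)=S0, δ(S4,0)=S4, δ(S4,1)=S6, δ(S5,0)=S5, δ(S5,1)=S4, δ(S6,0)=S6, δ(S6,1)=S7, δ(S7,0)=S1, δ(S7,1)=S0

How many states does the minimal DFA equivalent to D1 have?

All states are reachable from the start state.
Start with accepting vs non-accepting: {S1,S3,S4,S6} | {S0,S2,S5,S7}.
Split {S1,S3,S4,S6} by δ(·,1) → {S1,S3,S6} and {S4}.
Refine {S0,S2,S5,S7} on symbol 0: members go to different blocks, giving {S0,S5} and {S2,S7}.
Refine {S1,S3,S6} on symbol 1: members go to different blocks, giving {S1,S3} and {S6}.
On input 1, block {S0,S5} splits into {S0} and {S5}.
Stable partition: {S1,S3} | {S0} | {S4} | {S2,S7} | {S6} | {S5} — 6 equivalence classes.

6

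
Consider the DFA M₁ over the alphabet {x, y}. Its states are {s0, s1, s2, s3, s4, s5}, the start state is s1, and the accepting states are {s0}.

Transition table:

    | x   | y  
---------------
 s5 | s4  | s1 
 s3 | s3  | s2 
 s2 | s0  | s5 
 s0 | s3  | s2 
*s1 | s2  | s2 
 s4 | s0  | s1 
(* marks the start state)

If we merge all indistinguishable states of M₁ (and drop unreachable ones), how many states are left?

6

Start with accepting vs non-accepting: {s0} | {s1,s2,s3,s4,s5}.
Refine {s1,s2,s3,s4,s5} on symbol x: members go to different blocks, giving {s1,s3,s5} and {s2,s4}.
Split {s1,s3,s5} by δ(·,x) → {s1,s5} and {s3}.
Split {s1,s5} by δ(·,y) → {s1} and {s5}.
Split {s2,s4} by δ(·,y) → {s2} and {s4}.
The partition is now stable with 6 blocks: {s0} | {s1} | {s2} | {s3} | {s5} | {s4}.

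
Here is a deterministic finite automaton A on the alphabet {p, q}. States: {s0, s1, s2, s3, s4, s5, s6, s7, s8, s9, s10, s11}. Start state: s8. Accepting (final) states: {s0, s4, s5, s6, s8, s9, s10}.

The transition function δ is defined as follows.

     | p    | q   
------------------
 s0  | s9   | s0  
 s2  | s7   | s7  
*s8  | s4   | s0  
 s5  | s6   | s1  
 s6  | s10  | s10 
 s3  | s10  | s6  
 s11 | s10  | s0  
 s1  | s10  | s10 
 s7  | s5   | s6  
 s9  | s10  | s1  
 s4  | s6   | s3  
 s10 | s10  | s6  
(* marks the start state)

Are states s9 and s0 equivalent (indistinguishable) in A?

No

Reachable states from the start: {s0,s1,s3,s4,s6,s8,s9,s10}. Unreachable: {s2,s5,s7,s11} — drop them.
Start with accepting vs non-accepting: {s0,s4,s6,s8,s9,s10} | {s1,s3}.
Refine {s0,s4,s6,s8,s9,s10} on symbol q: members go to different blocks, giving {s0,s6,s8,s10} and {s4,s9}.
On input p, block {s0,s6,s8,s10} splits into {s0,s8} and {s6,s10}.
No further refinement is possible. Final partition (4 blocks): {s0,s8} | {s1,s3} | {s4,s9} | {s6,s10}.
s9 and s0 end up in different blocks, so they are distinguishable. For instance, the string 'q' is accepted from only s0.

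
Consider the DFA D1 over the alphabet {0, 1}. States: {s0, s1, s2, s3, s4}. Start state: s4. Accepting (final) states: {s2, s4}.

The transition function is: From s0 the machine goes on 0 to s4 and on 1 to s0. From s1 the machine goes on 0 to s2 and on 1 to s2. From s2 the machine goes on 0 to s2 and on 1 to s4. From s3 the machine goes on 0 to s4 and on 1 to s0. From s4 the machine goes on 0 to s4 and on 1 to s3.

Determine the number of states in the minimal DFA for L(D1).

2

States {s1,s2} cannot be reached from the start state, so discard them.
Initial partition by acceptance: {s4} | {s0,s3}.
The partition is now stable with 2 blocks: {s4} | {s0,s3}.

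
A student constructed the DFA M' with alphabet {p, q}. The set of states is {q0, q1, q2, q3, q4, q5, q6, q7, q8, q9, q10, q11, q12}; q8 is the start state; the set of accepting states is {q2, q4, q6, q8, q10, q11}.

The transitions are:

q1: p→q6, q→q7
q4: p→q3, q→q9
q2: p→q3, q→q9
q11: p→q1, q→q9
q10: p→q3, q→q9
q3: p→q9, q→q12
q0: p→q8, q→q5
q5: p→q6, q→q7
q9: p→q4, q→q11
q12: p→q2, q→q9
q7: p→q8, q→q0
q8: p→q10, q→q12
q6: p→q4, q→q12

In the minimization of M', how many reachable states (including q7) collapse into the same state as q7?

4

All states are reachable from the start state.
Initial partition by acceptance: {q2,q4,q6,q8,q10,q11} | {q0,q1,q3,q5,q7,q9,q12}.
On input p, block {q2,q4,q6,q8,q10,q11} splits into {q2,q4,q10,q11} and {q6,q8}.
On input p, block {q0,q1,q3,q5,q7,q9,q12} splits into {q0,q1,q5,q7} and {q9,q12} and {q3}.
On input p, block {q2,q4,q10,q11} splits into {q2,q4,q10} and {q11}.
Split {q9,q12} by δ(·,q) → {q9} and {q12}.
Stable partition: {q2,q4,q10} | {q0,q1,q5,q7} | {q6,q8} | {q9} | {q3} | {q11} | {q12} — 7 equivalence classes.
State q7 belongs to the block {q0,q1,q5,q7}, which has 4 states.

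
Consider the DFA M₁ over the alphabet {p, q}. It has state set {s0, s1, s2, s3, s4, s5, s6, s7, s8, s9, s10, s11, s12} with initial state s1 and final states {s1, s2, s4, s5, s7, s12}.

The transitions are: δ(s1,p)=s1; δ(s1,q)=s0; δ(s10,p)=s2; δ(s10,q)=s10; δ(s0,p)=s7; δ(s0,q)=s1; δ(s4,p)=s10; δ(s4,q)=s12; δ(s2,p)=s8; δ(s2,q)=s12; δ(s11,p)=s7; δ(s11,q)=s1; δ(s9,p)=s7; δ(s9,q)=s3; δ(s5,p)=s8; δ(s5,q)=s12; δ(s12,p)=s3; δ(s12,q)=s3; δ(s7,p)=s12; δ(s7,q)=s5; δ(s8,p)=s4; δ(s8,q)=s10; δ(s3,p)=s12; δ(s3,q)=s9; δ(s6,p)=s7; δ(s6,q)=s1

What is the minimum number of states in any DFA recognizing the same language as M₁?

8

Reachable states from the start: {s0,s1,s2,s3,s4,s5,s7,s8,s9,s10,s12}. Unreachable: {s6,s11} — drop them.
Initial partition by acceptance: {s1,s2,s4,s5,s7,s12} | {s0,s3,s8,s9,s10}.
Split {s1,s2,s4,s5,s7,s12} by δ(·,p) → {s2,s4,s5,s12} and {s1,s7}.
Split {s2,s4,s5,s12} by δ(·,q) → {s2,s4,s5} and {s12}.
On input p, block {s0,s3,s8,s9,s10} splits into {s0,s9} and {s8,s10} and {s3}.
Split {s0,s9} by δ(·,q) → {s0} and {s9}.
On input p, block {s1,s7} splits into {s1} and {s7}.
Stable partition: {s2,s4,s5} | {s0} | {s1} | {s12} | {s8,s10} | {s3} | {s9} | {s7} — 8 equivalence classes.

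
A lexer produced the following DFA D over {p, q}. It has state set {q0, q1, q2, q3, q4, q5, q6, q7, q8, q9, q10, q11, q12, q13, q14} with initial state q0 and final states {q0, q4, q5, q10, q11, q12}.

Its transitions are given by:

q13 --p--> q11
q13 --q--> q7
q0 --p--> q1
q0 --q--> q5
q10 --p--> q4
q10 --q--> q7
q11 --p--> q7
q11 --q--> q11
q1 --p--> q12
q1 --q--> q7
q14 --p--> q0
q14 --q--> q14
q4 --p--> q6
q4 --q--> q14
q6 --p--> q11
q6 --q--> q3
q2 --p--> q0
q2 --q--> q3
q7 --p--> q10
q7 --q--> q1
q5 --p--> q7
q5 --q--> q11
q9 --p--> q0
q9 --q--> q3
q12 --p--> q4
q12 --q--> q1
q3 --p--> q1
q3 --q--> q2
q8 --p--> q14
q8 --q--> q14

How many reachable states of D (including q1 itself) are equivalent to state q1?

States {q8,q9,q13} cannot be reached from the start state, so discard them.
Start with accepting vs non-accepting: {q0,q4,q5,q10,q11,q12} | {q1,q2,q3,q6,q7,q14}.
Refine {q0,q4,q5,q10,q11,q12} on symbol p: members go to different blocks, giving {q0,q4,q5,q11} and {q10,q12}.
Split {q0,q4,q5,q11} by δ(·,q) → {q0,q5,q11} and {q4}.
On input p, block {q1,q2,q3,q6,q7,q14} splits into {q2,q6,q14} and {q1,q7} and {q3}.
Refine {q2,q6,q14} on symbol q: members go to different blocks, giving {q2,q6} and {q14}.
Stable partition: {q0,q5,q11} | {q2,q6} | {q10,q12} | {q4} | {q1,q7} | {q3} | {q14} — 7 equivalence classes.
The equivalence class containing q1 is {q1,q7}, of size 2.

2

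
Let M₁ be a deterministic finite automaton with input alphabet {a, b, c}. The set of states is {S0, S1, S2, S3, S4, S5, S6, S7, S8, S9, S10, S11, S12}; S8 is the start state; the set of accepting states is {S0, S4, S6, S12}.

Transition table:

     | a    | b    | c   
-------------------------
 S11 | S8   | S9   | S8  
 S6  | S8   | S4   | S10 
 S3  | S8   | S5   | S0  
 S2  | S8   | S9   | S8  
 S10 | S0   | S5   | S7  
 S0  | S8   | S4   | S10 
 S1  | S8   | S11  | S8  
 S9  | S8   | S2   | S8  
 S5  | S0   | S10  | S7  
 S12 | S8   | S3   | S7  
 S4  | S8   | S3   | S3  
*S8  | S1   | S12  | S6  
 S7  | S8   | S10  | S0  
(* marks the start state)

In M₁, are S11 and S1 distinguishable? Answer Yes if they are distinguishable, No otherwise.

All states are reachable from the start state.
Start with accepting vs non-accepting: {S0,S4,S6,S12} | {S1,S2,S3,S5,S7,S8,S9,S10,S11}.
Split {S0,S4,S6,S12} by δ(·,b) → {S0,S6} and {S4,S12}.
Refine {S1,S2,S3,S5,S7,S8,S9,S10,S11} on symbol a: members go to different blocks, giving {S1,S2,S3,S7,S8,S9,S11} and {S5,S10}.
Split {S1,S2,S3,S7,S8,S9,S11} by δ(·,b) → {S1,S2,S9,S11} and {S3,S7} and {S8}.
The partition is now stable with 6 blocks: {S0,S6} | {S1,S2,S9,S11} | {S4,S12} | {S5,S10} | {S3,S7} | {S8}.
S11 and S1 lie in the same block of the stable partition, so they are equivalent — no string distinguishes them.

No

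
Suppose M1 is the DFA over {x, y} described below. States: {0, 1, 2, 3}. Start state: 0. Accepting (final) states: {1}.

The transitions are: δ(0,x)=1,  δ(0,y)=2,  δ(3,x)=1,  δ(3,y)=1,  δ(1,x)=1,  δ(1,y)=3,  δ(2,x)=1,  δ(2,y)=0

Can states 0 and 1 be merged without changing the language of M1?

No

Every state is reachable, so we keep all 4.
P0 = {1} | {0,2,3}.
Split {0,2,3} by δ(·,y) → {0,2} and {3}.
No further refinement is possible. Final partition (3 blocks): {1} | {0,2} | {3}.
0 and 1 end up in different blocks, so they are distinguishable. For instance, the string 'ε' is accepted from only 1.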